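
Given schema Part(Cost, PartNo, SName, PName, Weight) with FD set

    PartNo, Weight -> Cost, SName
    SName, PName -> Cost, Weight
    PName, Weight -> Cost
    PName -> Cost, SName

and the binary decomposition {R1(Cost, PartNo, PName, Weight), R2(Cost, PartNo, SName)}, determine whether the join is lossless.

Common attributes: R1 ∩ R2 = {Cost, PartNo}.
No dependency enlarges {Cost, PartNo}, so (Cost, PartNo)⁺ = {Cost, PartNo}.
The closure contains neither all of R1 = {Cost, PartNo, PName, Weight} nor all of R2 = {Cost, PartNo, SName}, so the common attributes are not a superkey of either fragment. The join is lossy.

No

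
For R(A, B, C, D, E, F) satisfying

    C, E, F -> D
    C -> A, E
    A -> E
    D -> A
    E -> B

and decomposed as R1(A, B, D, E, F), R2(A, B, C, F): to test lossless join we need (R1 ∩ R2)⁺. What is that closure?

R1 ∩ R2 = {A, B, F}.
A → E applies, adding E
Closure: {A, B, E, F}.

A, B, E, F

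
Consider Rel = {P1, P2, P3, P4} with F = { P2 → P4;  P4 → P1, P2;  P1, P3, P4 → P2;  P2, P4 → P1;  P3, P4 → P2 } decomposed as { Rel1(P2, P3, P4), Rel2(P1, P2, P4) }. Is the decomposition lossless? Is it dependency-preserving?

Lossless test: (P2, P4)⁺ = {P1, P2, P4}, which contains all of one fragment — lossless.
Dependency preservation: P1, P3, P4 → P2 is not contained in any single fragment, but the restricted closure of its left-hand side across the fragments still reaches the right-hand side; the remaining FDs each lie inside some fragment. All dependencies are preserved.

lossless and dependency-preserving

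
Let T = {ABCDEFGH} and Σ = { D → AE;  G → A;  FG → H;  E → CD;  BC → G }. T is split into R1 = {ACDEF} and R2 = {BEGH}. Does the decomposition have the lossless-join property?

No

Common attributes: R1 ∩ R2 = {E}.
Closure of {E}: E → CD applies, adding CD; D → AE applies, adding A. So (E)⁺ = {ACDE}.
The closure contains neither all of R1 = {ACDEF} nor all of R2 = {BEGH}, so the common attributes are not a superkey of either fragment. The join is lossy.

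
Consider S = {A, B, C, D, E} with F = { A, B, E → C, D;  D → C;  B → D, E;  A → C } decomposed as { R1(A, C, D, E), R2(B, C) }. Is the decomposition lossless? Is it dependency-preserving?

Lossless test: (C)⁺ = {C}, which is a superkey of neither fragment — lossy.
Dependency preservation: the restricted closure of {A, B, E} across the fragments never reaches {C, D}, so A, B, E → C, D cannot be enforced without a join — not preserved.

lossy and not dependency-preserving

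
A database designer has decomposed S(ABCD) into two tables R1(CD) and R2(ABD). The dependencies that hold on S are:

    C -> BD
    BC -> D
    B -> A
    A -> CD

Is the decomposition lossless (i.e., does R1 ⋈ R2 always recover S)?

Common attributes: R1 ∩ R2 = {D}.
No dependency enlarges {D}, so (D)⁺ = {D}.
The closure contains neither all of R1 = {CD} nor all of R2 = {ABD}, so the common attributes are not a superkey of either fragment. The join is lossy.

No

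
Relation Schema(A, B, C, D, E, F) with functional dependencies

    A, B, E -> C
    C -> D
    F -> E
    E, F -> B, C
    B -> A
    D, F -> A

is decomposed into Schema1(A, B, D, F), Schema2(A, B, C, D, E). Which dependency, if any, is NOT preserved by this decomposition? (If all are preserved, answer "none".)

Check F → E: no single fragment contains all of {E, F}, and the restricted closure of {F} across the fragments never reaches {E}.
A, B, E → C is preserved.
C → D is preserved.
E, F → B, C is preserved.
B → A is preserved.
D, F → A is preserved.

F -> E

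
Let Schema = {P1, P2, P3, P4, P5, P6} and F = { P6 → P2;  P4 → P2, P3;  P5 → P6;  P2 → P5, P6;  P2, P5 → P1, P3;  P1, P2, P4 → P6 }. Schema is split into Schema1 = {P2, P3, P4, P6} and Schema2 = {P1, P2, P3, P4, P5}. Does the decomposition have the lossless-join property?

Yes

Common attributes: Schema1 ∩ Schema2 = {P2, P3, P4}.
Closure of {P2, P3, P4}: P2 → P5, P6 applies, adding P5, P6; P2, P5 → P1, P3 applies, adding P1. So (P2, P3, P4)⁺ = {P1, P2, P3, P4, P5, P6}.
This closure contains every attribute of Schema1, so Schema1 ∩ Schema2 → Schema1. The join is lossless.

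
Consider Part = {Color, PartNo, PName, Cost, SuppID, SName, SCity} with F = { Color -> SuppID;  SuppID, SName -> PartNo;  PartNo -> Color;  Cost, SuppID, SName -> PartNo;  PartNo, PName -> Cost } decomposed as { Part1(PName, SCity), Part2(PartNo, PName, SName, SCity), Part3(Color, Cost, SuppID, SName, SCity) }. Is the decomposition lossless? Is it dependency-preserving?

Lossless test (chase): applying each FD to every pair of rows produces no changes in the tableau, so no row becomes fully distinguished — the join is lossy.
Dependency preservation: the restricted closure of {SuppID, SName} across the fragments never reaches {PartNo}, so SuppID, SName → PartNo cannot be enforced without a join — not preserved.

lossy and not dependency-preserving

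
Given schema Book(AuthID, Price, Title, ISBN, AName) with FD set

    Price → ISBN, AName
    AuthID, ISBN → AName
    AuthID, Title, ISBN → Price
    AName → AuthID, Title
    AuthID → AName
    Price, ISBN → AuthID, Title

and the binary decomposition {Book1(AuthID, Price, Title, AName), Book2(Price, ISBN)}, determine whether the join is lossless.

Common attributes: Book1 ∩ Book2 = {Price}.
Closure of {Price}: Price → ISBN, AName applies, adding ISBN, AName; AName → AuthID, Title applies, adding AuthID, Title. So (Price)⁺ = {AuthID, Price, Title, ISBN, AName}.
This closure contains every attribute of Book1, so Book1 ∩ Book2 → Book1. The join is lossless.

Yes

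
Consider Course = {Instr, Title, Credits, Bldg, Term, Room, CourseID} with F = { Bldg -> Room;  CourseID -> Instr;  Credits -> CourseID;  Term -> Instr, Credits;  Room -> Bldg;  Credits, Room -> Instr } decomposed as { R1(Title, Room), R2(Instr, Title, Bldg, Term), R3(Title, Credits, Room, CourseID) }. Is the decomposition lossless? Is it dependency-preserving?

lossy and not dependency-preserving

Lossless test (chase): Rows 1 and 3 agree on Room; apply Room→Bldg and equate their Bldg entries. No row becomes fully distinguished — the join is lossy.
Dependency preservation: the restricted closure of {Bldg} across the fragments never reaches {Room}, so Bldg → Room cannot be enforced without a join — not preserved.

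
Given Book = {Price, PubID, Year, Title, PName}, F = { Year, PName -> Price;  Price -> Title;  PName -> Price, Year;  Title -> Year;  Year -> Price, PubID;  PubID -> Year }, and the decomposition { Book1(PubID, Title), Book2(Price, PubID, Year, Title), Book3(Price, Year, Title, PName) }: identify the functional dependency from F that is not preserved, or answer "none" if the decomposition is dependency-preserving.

none

Year, PName → Price lies within Book3.
Price → Title lies within Book2.
PName → Price, Year lies within Book3.
Title → Year lies within Book2.
Year → Price, PubID lies within Book2.
PubID → Year lies within Book2.
Every dependency is enforceable on the fragments, so the decomposition is dependency-preserving.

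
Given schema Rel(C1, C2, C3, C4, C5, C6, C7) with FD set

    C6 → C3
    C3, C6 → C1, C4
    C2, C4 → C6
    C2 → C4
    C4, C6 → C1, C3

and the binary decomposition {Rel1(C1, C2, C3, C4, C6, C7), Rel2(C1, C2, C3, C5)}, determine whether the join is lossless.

Common attributes: Rel1 ∩ Rel2 = {C1, C2, C3}.
Closure of {C1, C2, C3}: C2 → C4 applies, adding C4; C2, C4 → C6 applies, adding C6. So (C1, C2, C3)⁺ = {C1, C2, C3, C4, C6}.
The closure contains neither all of Rel1 = {C1, C2, C3, C4, C6, C7} nor all of Rel2 = {C1, C2, C3, C5}, so the common attributes are not a superkey of either fragment. The join is lossy.

No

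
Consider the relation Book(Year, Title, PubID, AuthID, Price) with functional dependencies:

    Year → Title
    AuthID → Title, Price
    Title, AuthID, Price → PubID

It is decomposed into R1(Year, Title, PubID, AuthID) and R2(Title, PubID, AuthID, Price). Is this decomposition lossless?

Common attributes: R1 ∩ R2 = {Title, PubID, AuthID}.
Closure of {Title, PubID, AuthID}: AuthID → Title, Price applies, adding Price. So (Title, PubID, AuthID)⁺ = {Title, PubID, AuthID, Price}.
This closure contains every attribute of R2, so R1 ∩ R2 → R2. The join is lossless.

Yes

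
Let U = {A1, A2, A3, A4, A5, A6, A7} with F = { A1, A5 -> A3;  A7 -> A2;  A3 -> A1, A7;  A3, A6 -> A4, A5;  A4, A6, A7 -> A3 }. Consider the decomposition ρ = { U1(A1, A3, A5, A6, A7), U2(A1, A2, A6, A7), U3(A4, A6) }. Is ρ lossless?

No

Chase test. Columns are A1, A2, A3, A4, A5, A6, A7; row i has aⱼ where attribute j ∈ Ui, else bᵢⱼ.
Initial tableau (one row per fragment):
  row 1: a1 b12 a3 b14 a5 a6 a7
  row 2: a1 a2 b23 b24 b25 a6 a7
  row 3: b31 b32 b33 a4 b35 a6 b37
Rows 1 and 2 agree on A7; apply A7→A2 and equate their A2 entries.
No row becomes fully distinguished — the join is lossy.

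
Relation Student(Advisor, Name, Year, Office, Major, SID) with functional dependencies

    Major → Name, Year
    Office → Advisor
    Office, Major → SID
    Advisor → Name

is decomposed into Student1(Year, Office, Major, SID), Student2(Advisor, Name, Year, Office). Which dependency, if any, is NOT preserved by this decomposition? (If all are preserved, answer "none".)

Check Major → Name, Year: no single fragment contains all of {Name, Year, Major}, and the restricted closure of {Major} across the fragments never reaches {Name, Year}.
Office → Advisor is preserved.
Office, Major → SID is preserved.
Advisor → Name is preserved.

Major → Name, Year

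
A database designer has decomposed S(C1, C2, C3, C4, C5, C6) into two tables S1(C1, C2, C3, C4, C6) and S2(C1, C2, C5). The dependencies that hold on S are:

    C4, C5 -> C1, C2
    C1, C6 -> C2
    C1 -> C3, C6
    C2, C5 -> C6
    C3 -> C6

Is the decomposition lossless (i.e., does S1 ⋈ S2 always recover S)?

Common attributes: S1 ∩ S2 = {C1, C2}.
Closure of {C1, C2}: C1 → C3, C6 applies, adding C3, C6. So (C1, C2)⁺ = {C1, C2, C3, C6}.
The closure contains neither all of S1 = {C1, C2, C3, C4, C6} nor all of S2 = {C1, C2, C5}, so the common attributes are not a superkey of either fragment. The join is lossy.

No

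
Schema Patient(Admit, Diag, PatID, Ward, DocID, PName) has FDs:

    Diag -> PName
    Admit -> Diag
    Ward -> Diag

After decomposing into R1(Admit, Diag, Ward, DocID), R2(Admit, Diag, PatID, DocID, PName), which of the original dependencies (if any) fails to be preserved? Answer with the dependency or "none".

Diag → PName lies within R2.
Admit → Diag lies within R1.
Ward → Diag lies within R1.
Every dependency is enforceable on the fragments, so the decomposition is dependency-preserving.

none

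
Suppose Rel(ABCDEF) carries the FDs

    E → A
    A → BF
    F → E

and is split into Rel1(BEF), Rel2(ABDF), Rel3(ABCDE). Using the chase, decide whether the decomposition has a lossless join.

Yes

Chase test. Columns are ABCDEF; row i has aⱼ where attribute j ∈ Reli, else bᵢⱼ.
Initial tableau (one row per fragment):
  row 1: b11 a2 b13 b14 a5 a6
  row 2: a1 a2 b23 a4 b25 a6
  row 3: a1 a2 a3 a4 a5 b36
Rows 1 and 3 agree on E; apply E→A and equate their A entries.
Rows 1 and 3 agree on A; apply A→BF and equate their BF entries.
Rows 1 and 2 agree on F; apply F→E and equate their E entries.
Row 3 is now all distinguished symbols — the join is lossless.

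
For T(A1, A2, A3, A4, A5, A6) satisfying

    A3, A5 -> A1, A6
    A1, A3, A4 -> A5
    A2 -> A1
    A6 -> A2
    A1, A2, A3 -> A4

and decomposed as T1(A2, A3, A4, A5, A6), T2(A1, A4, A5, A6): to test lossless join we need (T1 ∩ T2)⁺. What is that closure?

T1 ∩ T2 = {A4, A5, A6}.
A6 → A2 applies, adding A2
A2 → A1 applies, adding A1
Closure: {A1, A2, A4, A5, A6}.

A1, A2, A4, A5, A6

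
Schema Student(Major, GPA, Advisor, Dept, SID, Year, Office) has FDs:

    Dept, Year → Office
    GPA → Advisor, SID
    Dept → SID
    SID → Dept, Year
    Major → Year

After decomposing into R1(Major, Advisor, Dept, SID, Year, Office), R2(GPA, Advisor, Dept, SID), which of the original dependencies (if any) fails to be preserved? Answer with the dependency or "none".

none

Dept, Year → Office lies within R1.
GPA → Advisor, SID lies within R2.
Dept → SID lies within R1.
SID → Dept, Year lies within R1.
Major → Year lies within R1.
Every dependency is enforceable on the fragments, so the decomposition is dependency-preserving.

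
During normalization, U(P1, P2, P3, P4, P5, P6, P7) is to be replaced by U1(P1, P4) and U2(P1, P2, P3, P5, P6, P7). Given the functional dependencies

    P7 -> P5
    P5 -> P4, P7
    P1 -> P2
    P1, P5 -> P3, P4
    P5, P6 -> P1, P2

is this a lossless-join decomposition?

No

Common attributes: U1 ∩ U2 = {P1}.
Closure of {P1}: P1 → P2 applies, adding P2. So (P1)⁺ = {P1, P2}.
The closure contains neither all of U1 = {P1, P4} nor all of U2 = {P1, P2, P3, P5, P6, P7}, so the common attributes are not a superkey of either fragment. The join is lossy.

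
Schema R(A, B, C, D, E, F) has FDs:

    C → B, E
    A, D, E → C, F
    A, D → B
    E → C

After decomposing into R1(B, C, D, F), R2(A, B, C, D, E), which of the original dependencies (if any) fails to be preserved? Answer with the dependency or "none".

A, D, E → C, F

Check A, D, E → C, F: no single fragment contains all of {A, C, D, E, F}, and the restricted closure of {A, D, E} across the fragments never reaches {C, F}.
C → B, E is preserved.
A, D → B is preserved.
E → C is preserved.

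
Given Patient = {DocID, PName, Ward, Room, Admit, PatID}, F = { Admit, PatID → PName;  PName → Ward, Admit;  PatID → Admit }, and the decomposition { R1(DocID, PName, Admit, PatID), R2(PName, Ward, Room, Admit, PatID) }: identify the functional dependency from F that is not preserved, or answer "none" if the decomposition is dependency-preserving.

none

Admit, PatID → PName lies within R1.
PName → Ward, Admit lies within R2.
PatID → Admit lies within R1.
Every dependency is enforceable on the fragments, so the decomposition is dependency-preserving.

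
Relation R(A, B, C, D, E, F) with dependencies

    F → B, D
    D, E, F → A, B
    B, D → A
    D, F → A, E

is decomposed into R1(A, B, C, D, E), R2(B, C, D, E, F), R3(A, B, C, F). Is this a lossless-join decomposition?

Yes

Chase test. Columns are A, B, C, D, E, F; row i has aⱼ where attribute j ∈ Ri, else bᵢⱼ.
Initial tableau (one row per fragment):
  row 1: a1 a2 a3 a4 a5 b16
  row 2: b21 a2 a3 a4 a5 a6
  row 3: a1 a2 a3 b34 b35 a6
Rows 2 and 3 agree on F; apply F→B, D and equate their B, D entries.
Rows 1 and 2 agree on B, D; apply B, D→A and equate their A entries.
Rows 2 and 3 agree on D, F; apply D, F→A, E and equate their A, E entries.
Row 2 is now all distinguished symbols — the join is lossless.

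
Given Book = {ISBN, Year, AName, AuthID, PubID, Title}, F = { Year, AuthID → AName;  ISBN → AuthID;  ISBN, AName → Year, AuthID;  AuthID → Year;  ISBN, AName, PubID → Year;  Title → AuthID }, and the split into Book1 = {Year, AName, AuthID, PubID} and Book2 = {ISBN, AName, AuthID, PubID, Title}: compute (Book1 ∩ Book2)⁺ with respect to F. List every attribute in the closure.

Book1 ∩ Book2 = {AName, AuthID, PubID}.
AuthID → Year applies, adding Year
Closure: {Year, AName, AuthID, PubID}.

Year, AName, AuthID, PubID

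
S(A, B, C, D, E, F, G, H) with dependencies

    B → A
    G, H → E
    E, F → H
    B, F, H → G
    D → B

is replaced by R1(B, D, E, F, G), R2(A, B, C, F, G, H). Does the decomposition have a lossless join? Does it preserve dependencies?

lossy and not dependency-preserving

Lossless test: (B, F, G)⁺ = {A, B, F, G}, which is a superkey of neither fragment — lossy.
Dependency preservation: the restricted closure of {G, H} across the fragments never reaches {E}, so G, H → E cannot be enforced without a join — not preserved.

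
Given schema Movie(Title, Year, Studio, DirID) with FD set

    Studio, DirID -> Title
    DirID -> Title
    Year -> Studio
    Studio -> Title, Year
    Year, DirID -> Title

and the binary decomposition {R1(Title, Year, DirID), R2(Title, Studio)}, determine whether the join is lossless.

Common attributes: R1 ∩ R2 = {Title}.
No dependency enlarges {Title}, so (Title)⁺ = {Title}.
The closure contains neither all of R1 = {Title, Year, DirID} nor all of R2 = {Title, Studio}, so the common attributes are not a superkey of either fragment. The join is lossy.

No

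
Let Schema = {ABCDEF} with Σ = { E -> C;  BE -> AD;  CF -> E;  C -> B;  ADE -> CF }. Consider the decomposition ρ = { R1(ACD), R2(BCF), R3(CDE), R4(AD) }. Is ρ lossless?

No

Chase test. Columns are ABCDEF; row i has aⱼ where attribute j ∈ Ri, else bᵢⱼ.
Initial tableau (one row per fragment):
  row 1: a1 b12 a3 a4 b15 b16
  row 2: b21 a2 a3 b24 b25 a6
  row 3: b31 b32 a3 a4 a5 b36
  row 4: a1 b42 b43 a4 b45 b46
Rows 1 and 2 agree on C; apply C→B and equate their B entries.
Rows 1 and 3 agree on C; apply C→B and equate their B entries.
No row becomes fully distinguished — the join is lossy.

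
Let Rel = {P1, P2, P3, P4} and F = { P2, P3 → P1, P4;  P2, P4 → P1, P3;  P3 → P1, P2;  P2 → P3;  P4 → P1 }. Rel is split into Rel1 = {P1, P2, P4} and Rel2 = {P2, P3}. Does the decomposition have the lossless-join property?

Yes

Common attributes: Rel1 ∩ Rel2 = {P2}.
Closure of {P2}: P2 → P3 applies, adding P3; P2, P3 → P1, P4 applies, adding P1, P4. So (P2)⁺ = {P1, P2, P3, P4}.
This closure contains every attribute of Rel1, so Rel1 ∩ Rel2 → Rel1. The join is lossless.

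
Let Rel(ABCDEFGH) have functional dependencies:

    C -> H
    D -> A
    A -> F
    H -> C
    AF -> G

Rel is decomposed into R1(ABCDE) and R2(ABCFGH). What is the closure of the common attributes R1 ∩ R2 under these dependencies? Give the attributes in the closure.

R1 ∩ R2 = {ABC}.
C → H applies, adding H
A → F applies, adding F
AF → G applies, adding G
Closure: {ABCFGH}.

ABCFGH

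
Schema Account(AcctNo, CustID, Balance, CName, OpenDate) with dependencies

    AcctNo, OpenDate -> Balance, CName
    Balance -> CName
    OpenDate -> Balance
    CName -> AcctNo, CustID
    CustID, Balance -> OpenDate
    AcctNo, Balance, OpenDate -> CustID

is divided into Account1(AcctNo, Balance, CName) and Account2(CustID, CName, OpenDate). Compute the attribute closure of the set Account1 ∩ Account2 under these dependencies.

AcctNo, CustID, CName

Account1 ∩ Account2 = {CName}.
CName → AcctNo, CustID applies, adding AcctNo, CustID
Closure: {AcctNo, CustID, CName}.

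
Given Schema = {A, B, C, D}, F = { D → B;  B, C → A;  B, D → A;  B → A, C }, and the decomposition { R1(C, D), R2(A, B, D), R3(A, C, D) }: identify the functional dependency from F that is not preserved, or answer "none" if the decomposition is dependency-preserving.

Check B → A, C: no single fragment contains all of {A, B, C}, and the restricted closure of {B} across the fragments never reaches {A, C}.
D → B is preserved.
B, C → A is preserved.
B, D → A is preserved.

B → A, C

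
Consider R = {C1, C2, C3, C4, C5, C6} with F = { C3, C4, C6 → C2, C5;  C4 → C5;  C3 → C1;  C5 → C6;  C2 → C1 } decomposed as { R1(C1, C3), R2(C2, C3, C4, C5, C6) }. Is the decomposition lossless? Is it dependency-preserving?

lossless but not dependency-preserving

Lossless test: (C3)⁺ = {C1, C3}, which contains all of one fragment — lossless.
Dependency preservation: the restricted closure of {C2} across the fragments never reaches {C1}, so C2 → C1 cannot be enforced without a join — not preserved.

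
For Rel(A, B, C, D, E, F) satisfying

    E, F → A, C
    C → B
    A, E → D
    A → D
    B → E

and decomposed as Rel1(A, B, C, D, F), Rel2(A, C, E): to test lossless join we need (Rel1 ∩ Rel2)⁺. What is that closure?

A, B, C, D, E

Rel1 ∩ Rel2 = {A, C}.
C → B applies, adding B
A → D applies, adding D
B → E applies, adding E
Closure: {A, B, C, D, E}.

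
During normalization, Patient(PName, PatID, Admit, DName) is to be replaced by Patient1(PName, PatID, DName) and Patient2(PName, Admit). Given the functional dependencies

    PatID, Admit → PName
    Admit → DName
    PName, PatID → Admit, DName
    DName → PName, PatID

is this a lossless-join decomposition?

Common attributes: Patient1 ∩ Patient2 = {PName}.
No dependency enlarges {PName}, so (PName)⁺ = {PName}.
The closure contains neither all of Patient1 = {PName, PatID, DName} nor all of Patient2 = {PName, Admit}, so the common attributes are not a superkey of either fragment. The join is lossy.

No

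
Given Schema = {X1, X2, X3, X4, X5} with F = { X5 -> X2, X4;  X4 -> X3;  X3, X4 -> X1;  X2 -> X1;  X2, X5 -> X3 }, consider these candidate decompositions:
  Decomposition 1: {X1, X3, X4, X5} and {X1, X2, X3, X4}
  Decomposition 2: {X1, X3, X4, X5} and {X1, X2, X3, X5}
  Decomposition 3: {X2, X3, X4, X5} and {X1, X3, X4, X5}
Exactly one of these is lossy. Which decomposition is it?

Decomposition 1

Decomposition 1: common = {X1, X3, X4}, closure = {X1, X3, X4} → lossy.
Decomposition 2: common = {X1, X3, X5}, closure = {X1, X2, X3, X4, X5} → lossless.
Decomposition 3: common = {X3, X4, X5}, closure = {X1, X2, X3, X4, X5} → lossless.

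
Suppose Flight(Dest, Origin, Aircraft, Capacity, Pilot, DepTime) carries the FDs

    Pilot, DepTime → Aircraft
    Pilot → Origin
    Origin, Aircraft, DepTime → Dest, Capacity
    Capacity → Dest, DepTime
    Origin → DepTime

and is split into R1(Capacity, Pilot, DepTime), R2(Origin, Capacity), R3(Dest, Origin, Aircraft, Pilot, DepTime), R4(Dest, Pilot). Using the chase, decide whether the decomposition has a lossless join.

Yes

Chase test. Columns are Dest, Origin, Aircraft, Capacity, Pilot, DepTime; row i has aⱼ where attribute j ∈ Ri, else bᵢⱼ.
Initial tableau (one row per fragment):
  row 1: b11 b12 b13 a4 a5 a6
  row 2: b21 a2 b23 a4 b25 b26
  row 3: a1 a2 a3 b34 a5 a6
  row 4: a1 b42 b43 b44 a5 b46
Rows 1 and 3 agree on Pilot, DepTime; apply Pilot, DepTime→Aircraft and equate their Aircraft entries.
Rows 1 and 3 agree on Pilot; apply Pilot→Origin and equate their Origin entries.
Rows 1 and 4 agree on Pilot; apply Pilot→Origin and equate their Origin entries.
Rows 1 and 3 agree on Origin, Aircraft, DepTime; apply Origin, Aircraft, DepTime→Dest, Capacity and equate their Dest, Capacity entries.
Rows 1 and 2 agree on Capacity; apply Capacity→Dest, DepTime and equate their Dest, DepTime entries.
Rows 1 and 4 agree on Origin; apply Origin→DepTime and equate their DepTime entries.
Rows 1 and 4 agree on Pilot, DepTime; apply Pilot, DepTime→Aircraft and equate their Aircraft entries.
Rows 1 and 4 agree on Origin, Aircraft, DepTime; apply Origin, Aircraft, DepTime→Dest, Capacity and equate their Dest, Capacity entries.
Row 1 is now all distinguished symbols — the join is lossless.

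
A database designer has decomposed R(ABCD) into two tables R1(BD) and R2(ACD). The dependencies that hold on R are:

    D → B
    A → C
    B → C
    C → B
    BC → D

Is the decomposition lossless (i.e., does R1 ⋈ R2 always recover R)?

Yes

Common attributes: R1 ∩ R2 = {D}.
Closure of {D}: D → B applies, adding B; B → C applies, adding C. So (D)⁺ = {BCD}.
This closure contains every attribute of R1, so R1 ∩ R2 → R1. The join is lossless.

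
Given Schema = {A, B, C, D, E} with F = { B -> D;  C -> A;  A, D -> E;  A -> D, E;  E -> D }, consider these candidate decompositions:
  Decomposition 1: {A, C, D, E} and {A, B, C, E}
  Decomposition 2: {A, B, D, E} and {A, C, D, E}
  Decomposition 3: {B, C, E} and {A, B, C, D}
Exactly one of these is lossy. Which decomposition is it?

Decomposition 2

Decomposition 1: common = {A, C, E}, closure = {A, C, D, E} → lossless.
Decomposition 2: common = {A, D, E}, closure = {A, D, E} → lossy.
Decomposition 3: common = {B, C}, closure = {A, B, C, D, E} → lossless.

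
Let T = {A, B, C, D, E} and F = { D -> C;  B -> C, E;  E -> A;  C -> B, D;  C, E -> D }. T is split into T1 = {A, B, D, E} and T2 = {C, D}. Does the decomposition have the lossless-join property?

Yes

Common attributes: T1 ∩ T2 = {D}.
Closure of {D}: D → C applies, adding C; C → B, D applies, adding B; B → C, E applies, adding E; E → A applies, adding A. So (D)⁺ = {A, B, C, D, E}.
This closure contains every attribute of T1, so T1 ∩ T2 → T1. The join is lossless.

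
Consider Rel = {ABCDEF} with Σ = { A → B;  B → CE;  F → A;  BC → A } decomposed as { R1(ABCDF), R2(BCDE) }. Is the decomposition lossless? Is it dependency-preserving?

lossless and dependency-preserving

Lossless test: (BCD)⁺ = {ABCDE}, which contains all of one fragment — lossless.
Dependency preservation: every FD's attributes lie within a single fragment, so each can be enforced locally — preserved.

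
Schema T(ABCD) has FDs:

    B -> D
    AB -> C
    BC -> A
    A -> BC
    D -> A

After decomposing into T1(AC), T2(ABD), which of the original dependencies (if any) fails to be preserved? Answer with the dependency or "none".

B → D lies within T2.
AB → C: restricted closure across fragments reaches C.
BC → A: restricted closure across fragments reaches A.
A → BC: restricted closure across fragments reaches BC.
D → A lies within T2.
Every dependency is enforceable on the fragments, so the decomposition is dependency-preserving.

none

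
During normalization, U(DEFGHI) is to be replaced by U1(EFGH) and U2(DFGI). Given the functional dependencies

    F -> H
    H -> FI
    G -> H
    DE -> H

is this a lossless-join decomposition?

Common attributes: U1 ∩ U2 = {FG}.
Closure of {FG}: F → H applies, adding H; H → FI applies, adding I. So (FG)⁺ = {FGHI}.
The closure contains neither all of U1 = {EFGH} nor all of U2 = {DFGI}, so the common attributes are not a superkey of either fragment. The join is lossy.

No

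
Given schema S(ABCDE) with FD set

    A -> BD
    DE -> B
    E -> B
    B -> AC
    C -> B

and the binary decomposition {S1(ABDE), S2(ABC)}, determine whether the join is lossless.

Yes

Common attributes: S1 ∩ S2 = {AB}.
Closure of {AB}: A → BD applies, adding D; B → AC applies, adding C. So (AB)⁺ = {ABCD}.
This closure contains every attribute of S2, so S1 ∩ S2 → S2. The join is lossless.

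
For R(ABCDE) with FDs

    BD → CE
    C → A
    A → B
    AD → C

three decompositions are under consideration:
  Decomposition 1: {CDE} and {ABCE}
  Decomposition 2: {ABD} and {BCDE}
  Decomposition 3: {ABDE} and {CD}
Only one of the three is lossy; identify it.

Decomposition 1: common = {CE}, closure = {ABCE} → lossless.
Decomposition 2: common = {BD}, closure = {ABCDE} → lossless.
Decomposition 3: common = {D}, closure = {D} → lossy.

Decomposition 3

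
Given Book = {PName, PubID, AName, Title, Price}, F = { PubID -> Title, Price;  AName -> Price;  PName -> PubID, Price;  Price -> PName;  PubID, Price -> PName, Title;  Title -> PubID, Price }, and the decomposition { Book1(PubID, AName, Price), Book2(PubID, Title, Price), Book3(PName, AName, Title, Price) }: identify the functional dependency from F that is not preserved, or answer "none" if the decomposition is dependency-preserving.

none

PubID → Title, Price lies within Book2.
AName → Price lies within Book1.
PName → PubID, Price: restricted closure across fragments reaches PubID, Price.
Price → PName lies within Book3.
PubID, Price → PName, Title: restricted closure across fragments reaches PName, Title.
Title → PubID, Price lies within Book2.
Every dependency is enforceable on the fragments, so the decomposition is dependency-preserving.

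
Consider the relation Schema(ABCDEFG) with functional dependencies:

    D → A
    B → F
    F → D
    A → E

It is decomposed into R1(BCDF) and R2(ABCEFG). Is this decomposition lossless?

Yes

Common attributes: R1 ∩ R2 = {BCF}.
Closure of {BCF}: F → D applies, adding D; D → A applies, adding A; A → E applies, adding E. So (BCF)⁺ = {ABCDEF}.
This closure contains every attribute of R1, so R1 ∩ R2 → R1. The join is lossless.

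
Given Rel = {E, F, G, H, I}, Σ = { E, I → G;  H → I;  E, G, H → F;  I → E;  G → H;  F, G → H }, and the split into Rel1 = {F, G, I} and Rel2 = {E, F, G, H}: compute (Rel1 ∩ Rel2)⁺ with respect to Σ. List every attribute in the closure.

E, F, G, H, I

Rel1 ∩ Rel2 = {F, G}.
G → H applies, adding H
H → I applies, adding I
I → E applies, adding E
Closure: {E, F, G, H, I}.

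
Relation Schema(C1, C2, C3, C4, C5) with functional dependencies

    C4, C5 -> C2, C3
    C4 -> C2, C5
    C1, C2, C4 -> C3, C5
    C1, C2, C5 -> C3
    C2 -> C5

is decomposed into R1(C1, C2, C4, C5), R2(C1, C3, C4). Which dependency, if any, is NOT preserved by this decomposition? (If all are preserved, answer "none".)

Check C1, C2, C5 → C3: no single fragment contains all of {C1, C2, C3, C5}, and the restricted closure of {C1, C2, C5} across the fragments never reaches {C3}.
C4, C5 → C2, C3 is preserved.
C4 → C2, C5 is preserved.
C1, C2, C4 → C3, C5 is preserved.
C2 → C5 is preserved.

C1, C2, C5 -> C3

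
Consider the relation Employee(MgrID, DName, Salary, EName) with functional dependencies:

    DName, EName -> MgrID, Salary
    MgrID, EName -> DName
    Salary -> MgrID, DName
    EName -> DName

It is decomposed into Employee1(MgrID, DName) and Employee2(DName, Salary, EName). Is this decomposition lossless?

No

Common attributes: Employee1 ∩ Employee2 = {DName}.
No dependency enlarges {DName}, so (DName)⁺ = {DName}.
The closure contains neither all of Employee1 = {MgrID, DName} nor all of Employee2 = {DName, Salary, EName}, so the common attributes are not a superkey of either fragment. The join is lossy.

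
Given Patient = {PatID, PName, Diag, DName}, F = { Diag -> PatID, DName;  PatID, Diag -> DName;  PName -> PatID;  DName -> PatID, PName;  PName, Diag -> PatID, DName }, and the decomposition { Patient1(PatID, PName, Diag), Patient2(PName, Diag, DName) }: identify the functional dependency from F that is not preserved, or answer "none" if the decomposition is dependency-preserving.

Diag → PatID, DName: restricted closure across fragments reaches PatID, DName.
PatID, Diag → DName: restricted closure across fragments reaches DName.
PName → PatID lies within Patient1.
DName → PatID, PName: restricted closure across fragments reaches PatID, PName.
PName, Diag → PatID, DName: restricted closure across fragments reaches PatID, DName.
Every dependency is enforceable on the fragments, so the decomposition is dependency-preserving.

none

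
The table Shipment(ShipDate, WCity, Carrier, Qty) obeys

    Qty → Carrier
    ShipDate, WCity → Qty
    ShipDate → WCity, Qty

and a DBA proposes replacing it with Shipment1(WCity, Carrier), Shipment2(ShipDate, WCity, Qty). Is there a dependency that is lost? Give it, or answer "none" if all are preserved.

Qty → Carrier

Check Qty → Carrier: no single fragment contains all of {Carrier, Qty}, and the restricted closure of {Qty} across the fragments never reaches {Carrier}.
ShipDate, WCity → Qty is preserved.
ShipDate → WCity, Qty is preserved.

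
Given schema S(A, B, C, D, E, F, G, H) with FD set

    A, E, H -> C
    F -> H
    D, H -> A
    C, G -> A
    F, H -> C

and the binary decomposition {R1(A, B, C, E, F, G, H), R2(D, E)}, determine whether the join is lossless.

No

Common attributes: R1 ∩ R2 = {E}.
No dependency enlarges {E}, so (E)⁺ = {E}.
The closure contains neither all of R1 = {A, B, C, E, F, G, H} nor all of R2 = {D, E}, so the common attributes are not a superkey of either fragment. The join is lossy.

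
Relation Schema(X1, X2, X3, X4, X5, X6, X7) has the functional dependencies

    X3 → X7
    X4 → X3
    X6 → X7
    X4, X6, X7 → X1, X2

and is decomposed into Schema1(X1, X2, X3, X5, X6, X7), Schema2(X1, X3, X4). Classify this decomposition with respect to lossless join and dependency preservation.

lossy and not dependency-preserving

Lossless test: (X1, X3)⁺ = {X1, X3, X7}, which is a superkey of neither fragment — lossy.
Dependency preservation: the restricted closure of {X4, X6, X7} across the fragments never reaches {X1, X2}, so X4, X6, X7 → X1, X2 cannot be enforced without a join — not preserved.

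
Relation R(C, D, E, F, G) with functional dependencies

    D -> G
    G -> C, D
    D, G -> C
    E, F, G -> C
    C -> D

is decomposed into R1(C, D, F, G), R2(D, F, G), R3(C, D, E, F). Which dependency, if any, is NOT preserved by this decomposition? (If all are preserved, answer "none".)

none

D → G lies within R1.
G → C, D lies within R1.
D, G → C lies within R1.
E, F, G → C: restricted closure across fragments reaches C.
C → D lies within R1.
Every dependency is enforceable on the fragments, so the decomposition is dependency-preserving.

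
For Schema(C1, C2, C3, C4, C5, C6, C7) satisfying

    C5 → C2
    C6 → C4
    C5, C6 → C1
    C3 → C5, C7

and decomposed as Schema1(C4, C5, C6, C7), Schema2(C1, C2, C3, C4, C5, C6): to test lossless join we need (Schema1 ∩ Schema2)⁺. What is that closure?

Schema1 ∩ Schema2 = {C4, C5, C6}.
C5 → C2 applies, adding C2
C5, C6 → C1 applies, adding C1
Closure: {C1, C2, C4, C5, C6}.

C1, C2, C4, C5, C6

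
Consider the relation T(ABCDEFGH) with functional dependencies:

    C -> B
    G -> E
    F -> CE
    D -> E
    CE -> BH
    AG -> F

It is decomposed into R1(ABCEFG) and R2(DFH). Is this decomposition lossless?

Common attributes: R1 ∩ R2 = {F}.
Closure of {F}: F → CE applies, adding CE; CE → BH applies, adding BH. So (F)⁺ = {BCEFH}.
The closure contains neither all of R1 = {ABCEFG} nor all of R2 = {DFH}, so the common attributes are not a superkey of either fragment. The join is lossy.

No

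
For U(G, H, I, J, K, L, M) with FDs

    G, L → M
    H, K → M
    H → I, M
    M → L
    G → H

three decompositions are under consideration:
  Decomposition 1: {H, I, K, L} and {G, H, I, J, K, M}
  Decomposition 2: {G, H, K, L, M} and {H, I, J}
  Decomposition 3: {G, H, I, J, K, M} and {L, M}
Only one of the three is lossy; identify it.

Decomposition 2

Decomposition 1: common = {H, I, K}, closure = {H, I, K, L, M} → lossless.
Decomposition 2: common = {H}, closure = {H, I, L, M} → lossy.
Decomposition 3: common = {M}, closure = {L, M} → lossless.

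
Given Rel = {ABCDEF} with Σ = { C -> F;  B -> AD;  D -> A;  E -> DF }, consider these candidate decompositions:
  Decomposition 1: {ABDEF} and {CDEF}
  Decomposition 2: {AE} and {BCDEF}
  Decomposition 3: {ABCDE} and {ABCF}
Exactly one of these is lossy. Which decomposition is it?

Decomposition 1

Decomposition 1: common = {DEF}, closure = {ADEF} → lossy.
Decomposition 2: common = {E}, closure = {ADEF} → lossless.
Decomposition 3: common = {ABC}, closure = {ABCDF} → lossless.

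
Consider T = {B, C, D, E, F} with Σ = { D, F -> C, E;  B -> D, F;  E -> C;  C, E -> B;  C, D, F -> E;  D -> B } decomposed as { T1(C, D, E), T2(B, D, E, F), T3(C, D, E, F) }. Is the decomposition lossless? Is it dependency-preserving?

lossless and dependency-preserving

Lossless test (chase): Rows 2 and 3 agree on D, F; apply D, F→C, E and equate their C, E entries. Rows 1 and 2 agree on C, E; apply C, E→B and equate their B entries. Rows 1 and 3 agree on C, E; apply C, E→B and equate their B entries. Rows 1 and 2 agree on B; apply B→D, F and equate their D, F entries. Row 1 is now all distinguished symbols — the join is lossless.
Dependency preservation: C, E → B is not contained in any single fragment, but the restricted closure of its left-hand side across the fragments still reaches the right-hand side; the remaining FDs each lie inside some fragment. All dependencies are preserved.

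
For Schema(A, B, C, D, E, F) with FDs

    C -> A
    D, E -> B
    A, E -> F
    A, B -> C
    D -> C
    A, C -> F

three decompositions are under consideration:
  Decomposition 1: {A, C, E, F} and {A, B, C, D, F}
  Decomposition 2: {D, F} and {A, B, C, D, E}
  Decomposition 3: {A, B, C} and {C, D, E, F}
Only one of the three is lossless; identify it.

Decomposition 2

Decomposition 1: common = {A, C, F}, closure = {A, C, F} → lossy.
Decomposition 2: common = {D}, closure = {A, C, D, F} → lossless.
Decomposition 3: common = {C}, closure = {A, C, F} → lossy.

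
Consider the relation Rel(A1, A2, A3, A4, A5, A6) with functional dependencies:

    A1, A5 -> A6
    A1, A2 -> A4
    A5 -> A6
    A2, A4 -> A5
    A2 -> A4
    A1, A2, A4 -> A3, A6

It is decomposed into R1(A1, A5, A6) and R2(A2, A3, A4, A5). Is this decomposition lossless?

Common attributes: R1 ∩ R2 = {A5}.
Closure of {A5}: A5 → A6 applies, adding A6. So (A5)⁺ = {A5, A6}.
The closure contains neither all of R1 = {A1, A5, A6} nor all of R2 = {A2, A3, A4, A5}, so the common attributes are not a superkey of either fragment. The join is lossy.

No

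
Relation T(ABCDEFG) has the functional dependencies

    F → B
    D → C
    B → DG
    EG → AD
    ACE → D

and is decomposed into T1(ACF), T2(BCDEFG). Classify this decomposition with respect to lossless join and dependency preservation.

Lossless test: (CF)⁺ = {BCDFG}, which is a superkey of neither fragment — lossy.
Dependency preservation: the restricted closure of {EG} across the fragments never reaches {AD}, so EG → AD cannot be enforced without a join — not preserved.

lossy and not dependency-preserving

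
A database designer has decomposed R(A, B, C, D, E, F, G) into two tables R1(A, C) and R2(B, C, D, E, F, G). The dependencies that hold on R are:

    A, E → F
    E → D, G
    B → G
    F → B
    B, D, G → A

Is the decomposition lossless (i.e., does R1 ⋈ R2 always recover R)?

Common attributes: R1 ∩ R2 = {C}.
No dependency enlarges {C}, so (C)⁺ = {C}.
The closure contains neither all of R1 = {A, C} nor all of R2 = {B, C, D, E, F, G}, so the common attributes are not a superkey of either fragment. The join is lossy.

No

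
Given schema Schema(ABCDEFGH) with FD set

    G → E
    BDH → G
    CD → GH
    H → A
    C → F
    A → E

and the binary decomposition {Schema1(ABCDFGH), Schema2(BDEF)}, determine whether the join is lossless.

No

Common attributes: Schema1 ∩ Schema2 = {BDF}.
No dependency enlarges {BDF}, so (BDF)⁺ = {BDF}.
The closure contains neither all of Schema1 = {ABCDFGH} nor all of Schema2 = {BDEF}, so the common attributes are not a superkey of either fragment. The join is lossy.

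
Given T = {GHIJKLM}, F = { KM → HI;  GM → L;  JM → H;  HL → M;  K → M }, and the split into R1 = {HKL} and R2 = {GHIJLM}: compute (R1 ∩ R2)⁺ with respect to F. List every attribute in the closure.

R1 ∩ R2 = {HL}.
HL → M applies, adding M
Closure: {HLM}.

HLM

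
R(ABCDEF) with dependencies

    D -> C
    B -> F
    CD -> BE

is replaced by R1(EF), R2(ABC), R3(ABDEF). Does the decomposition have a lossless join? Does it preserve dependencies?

lossy and not dependency-preserving

Lossless test (chase): Rows 2 and 3 agree on B; apply B→F and equate their F entries. No row becomes fully distinguished — the join is lossy.
Dependency preservation: the restricted closure of {D} across the fragments never reaches {C}, so D → C cannot be enforced without a join — not preserved.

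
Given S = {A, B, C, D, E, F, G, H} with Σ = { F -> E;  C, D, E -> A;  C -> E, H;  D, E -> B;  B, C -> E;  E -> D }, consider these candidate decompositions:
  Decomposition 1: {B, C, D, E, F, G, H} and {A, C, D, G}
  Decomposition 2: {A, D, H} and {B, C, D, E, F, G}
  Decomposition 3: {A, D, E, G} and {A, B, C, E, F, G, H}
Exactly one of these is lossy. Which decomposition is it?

Decomposition 2

Decomposition 1: common = {C, D, G}, closure = {A, B, C, D, E, G, H} → lossless.
Decomposition 2: common = {D}, closure = {D} → lossy.
Decomposition 3: common = {A, E, G}, closure = {A, B, D, E, G} → lossless.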